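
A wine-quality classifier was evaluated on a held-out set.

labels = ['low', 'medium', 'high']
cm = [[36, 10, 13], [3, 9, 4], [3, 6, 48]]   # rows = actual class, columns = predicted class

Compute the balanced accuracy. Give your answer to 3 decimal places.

Balanced accuracy = mean of per-class recall.
  low: recall = 36/59 = 0.6102
  medium: recall = 9/16 = 0.5625
  high: recall = 48/57 = 0.8421
Mean = (0.6102 + 0.5625 + 0.8421) / 3 = 0.672

0.672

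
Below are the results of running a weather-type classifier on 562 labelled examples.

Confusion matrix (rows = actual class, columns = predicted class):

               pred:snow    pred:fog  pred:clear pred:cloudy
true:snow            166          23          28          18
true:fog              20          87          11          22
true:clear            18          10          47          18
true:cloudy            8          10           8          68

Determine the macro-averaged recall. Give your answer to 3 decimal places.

Per-class recall (TP/(TP+FN)):
  snow: TP=166, FN=23+28+18=69 → 166/235 = 0.7064
  fog: TP=87, FN=20+11+22=53 → 87/140 = 0.6214
  clear: TP=47, FN=18+10+18=46 → 47/93 = 0.5054
  cloudy: TP=68, FN=8+10+8=26 → 68/94 = 0.7234
Macro-recall = mean = (0.7064 + 0.6214 + 0.5054 + 0.7234) / 4 = 0.639

0.639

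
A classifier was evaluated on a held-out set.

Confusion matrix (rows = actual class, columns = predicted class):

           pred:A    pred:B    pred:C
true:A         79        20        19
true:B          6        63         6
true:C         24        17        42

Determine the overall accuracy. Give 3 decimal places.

0.667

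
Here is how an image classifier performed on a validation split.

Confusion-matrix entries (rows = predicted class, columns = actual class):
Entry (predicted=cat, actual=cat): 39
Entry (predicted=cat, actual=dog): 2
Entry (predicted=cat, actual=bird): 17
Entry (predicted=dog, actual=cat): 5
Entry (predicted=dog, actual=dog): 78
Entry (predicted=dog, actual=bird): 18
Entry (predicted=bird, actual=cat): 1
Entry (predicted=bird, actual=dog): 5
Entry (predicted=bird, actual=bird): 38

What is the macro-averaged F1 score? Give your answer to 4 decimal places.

0.7485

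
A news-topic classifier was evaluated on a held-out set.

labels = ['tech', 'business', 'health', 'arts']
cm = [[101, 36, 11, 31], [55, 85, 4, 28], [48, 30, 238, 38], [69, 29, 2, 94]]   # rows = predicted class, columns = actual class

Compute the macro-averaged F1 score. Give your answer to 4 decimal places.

Per-class F1 score (2·TP/(2·TP+FP+FN)):
  tech: TP=101, FP=36+11+31=78, FN=55+48+69=172 → 202/452 = 0.44690
  business: TP=85, FP=55+4+28=87, FN=36+30+29=95 → 170/352 = 0.48295
  health: TP=238, FP=48+30+38=116, FN=11+4+2=17 → 476/609 = 0.78161
  arts: TP=94, FP=69+29+2=100, FN=31+28+38=97 → 188/385 = 0.48831
Macro-F1 score = mean = (0.44690 + 0.48295 + 0.78161 + 0.48831) / 4 = 0.5499

0.5499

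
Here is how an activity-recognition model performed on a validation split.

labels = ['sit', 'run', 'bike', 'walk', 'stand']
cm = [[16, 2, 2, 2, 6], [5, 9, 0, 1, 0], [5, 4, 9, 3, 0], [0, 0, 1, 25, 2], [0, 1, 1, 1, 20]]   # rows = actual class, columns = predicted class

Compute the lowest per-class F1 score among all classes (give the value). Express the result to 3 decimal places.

0.529

Per-class F1 score (2·TP/(2·TP+FP+FN)):
  sit: TP=16, FP=5+5+0+0=10, FN=2+2+2+6=12 → 32/54 = 0.5926
  run: TP=9, FP=2+4+0+1=7, FN=5+0+1+0=6 → 18/31 = 0.5806
  bike: TP=9, FP=2+0+1+1=4, FN=5+4+3+0=12 → 18/34 = 0.5294
  walk: TP=25, FP=2+1+3+1=7, FN=0+0+1+2=3 → 50/60 = 0.8333
  stand: TP=20, FP=6+0+0+2=8, FN=0+1+1+1=3 → 40/51 = 0.7843
Lowest is class 'bike' with F1 score = 0.529.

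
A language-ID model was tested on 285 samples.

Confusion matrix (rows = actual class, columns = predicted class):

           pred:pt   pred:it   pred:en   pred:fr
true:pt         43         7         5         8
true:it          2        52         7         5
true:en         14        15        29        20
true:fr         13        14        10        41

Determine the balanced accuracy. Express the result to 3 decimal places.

Balanced accuracy = mean of per-class recall.
  pt: recall = 43/63 = 0.6825
  it: recall = 52/66 = 0.7879
  en: recall = 29/78 = 0.3718
  fr: recall = 41/78 = 0.5256
Mean = (0.6825 + 0.7879 + 0.3718 + 0.5256) / 4 = 0.592

0.592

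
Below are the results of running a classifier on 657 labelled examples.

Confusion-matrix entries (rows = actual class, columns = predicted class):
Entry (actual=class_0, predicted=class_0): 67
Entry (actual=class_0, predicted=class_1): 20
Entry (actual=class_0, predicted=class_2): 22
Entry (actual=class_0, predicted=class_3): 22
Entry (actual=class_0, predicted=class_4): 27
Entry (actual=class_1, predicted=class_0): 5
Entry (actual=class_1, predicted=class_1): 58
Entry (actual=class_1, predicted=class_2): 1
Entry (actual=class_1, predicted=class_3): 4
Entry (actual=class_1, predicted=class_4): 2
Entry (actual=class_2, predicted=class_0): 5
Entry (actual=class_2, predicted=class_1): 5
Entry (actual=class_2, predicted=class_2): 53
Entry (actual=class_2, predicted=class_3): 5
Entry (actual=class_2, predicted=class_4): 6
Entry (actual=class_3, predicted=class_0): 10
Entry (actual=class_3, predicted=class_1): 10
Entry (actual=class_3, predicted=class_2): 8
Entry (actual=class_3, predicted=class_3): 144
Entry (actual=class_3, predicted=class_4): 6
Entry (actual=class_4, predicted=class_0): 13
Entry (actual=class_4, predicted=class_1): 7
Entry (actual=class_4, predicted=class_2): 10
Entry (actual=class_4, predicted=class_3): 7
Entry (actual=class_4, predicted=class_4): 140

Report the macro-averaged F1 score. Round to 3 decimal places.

Per-class F1 score (2·TP/(2·TP+FP+FN)):
  class_0: TP=67, FP=5+5+10+13=33, FN=20+22+22+27=91 → 134/258 = 0.5194
  class_1: TP=58, FP=20+5+10+7=42, FN=5+1+4+2=12 → 116/170 = 0.6824
  class_2: TP=53, FP=22+1+8+10=41, FN=5+5+5+6=21 → 106/168 = 0.6310
  class_3: TP=144, FP=22+4+5+7=38, FN=10+10+8+6=34 → 288/360 = 0.8000
  class_4: TP=140, FP=27+2+6+6=41, FN=13+7+10+7=37 → 280/358 = 0.7821
Macro-F1 score = mean = (0.5194 + 0.6824 + 0.6310 + 0.8000 + 0.7821) / 5 = 0.683

0.683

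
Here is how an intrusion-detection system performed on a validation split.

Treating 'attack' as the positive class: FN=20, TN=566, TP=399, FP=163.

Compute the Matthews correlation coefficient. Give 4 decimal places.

0.7018

MCC = (TP·TN − FP·FN) / √((TP+FP)(TP+FN)(TN+FP)(TN+FN))
Numerator = 399·566 − 163·20 = 222574
Denominator = √(562·419·729·586) = √100594788732 = 317166.8153
MCC = 222574 / 317166.8153 = 0.7018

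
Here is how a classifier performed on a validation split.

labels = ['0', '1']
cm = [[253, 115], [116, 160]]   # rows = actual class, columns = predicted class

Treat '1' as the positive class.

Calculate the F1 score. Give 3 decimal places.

0.581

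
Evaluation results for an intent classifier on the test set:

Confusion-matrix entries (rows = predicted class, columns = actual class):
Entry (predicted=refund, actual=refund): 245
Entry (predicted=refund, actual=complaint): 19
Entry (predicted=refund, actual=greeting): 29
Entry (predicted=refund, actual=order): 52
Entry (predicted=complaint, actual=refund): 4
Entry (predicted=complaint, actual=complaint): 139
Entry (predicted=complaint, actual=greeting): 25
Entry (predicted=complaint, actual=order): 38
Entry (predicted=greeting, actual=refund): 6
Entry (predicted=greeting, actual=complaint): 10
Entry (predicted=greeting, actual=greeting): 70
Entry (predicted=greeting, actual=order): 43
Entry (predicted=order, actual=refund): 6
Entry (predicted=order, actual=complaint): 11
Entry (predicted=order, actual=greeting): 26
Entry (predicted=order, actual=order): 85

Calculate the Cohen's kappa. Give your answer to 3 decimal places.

Observed agreement pₒ = trace/N = 539/808 = 0.6671
Expected agreement pₑ = Σ (rowᵢ·colᵢ)/N² = (261·345 + 179·206 + 150·129 + 218·128)/808² = 0.2668
κ = (pₒ − pₑ)/(1 − pₑ) = (0.6671 − 0.2668)/(1 − 0.2668) = 0.546

0.546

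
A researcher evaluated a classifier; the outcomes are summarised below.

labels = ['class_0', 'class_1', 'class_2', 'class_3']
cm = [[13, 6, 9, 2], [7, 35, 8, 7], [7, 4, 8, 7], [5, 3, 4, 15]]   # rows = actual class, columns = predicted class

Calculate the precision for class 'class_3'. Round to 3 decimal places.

0.484

Treat 'class_3' as positive and all other classes as negative.
precision = TP/(TP+FP).
class_3: TP=15, FP=2+7+7=16 → 15/31 = 0.4839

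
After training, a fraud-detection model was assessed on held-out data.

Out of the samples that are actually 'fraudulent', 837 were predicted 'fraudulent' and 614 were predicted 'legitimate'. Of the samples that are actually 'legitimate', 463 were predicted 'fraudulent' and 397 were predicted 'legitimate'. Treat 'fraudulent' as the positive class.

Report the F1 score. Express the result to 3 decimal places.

0.609

Precision = TP/(TP+FP) = 837/1300 = 0.6438
Recall = TP/(TP+FN) = 837/1451 = 0.5768
F1 = 2·TP/(2·TP+FP+FN) = 1674/2751 = 0.609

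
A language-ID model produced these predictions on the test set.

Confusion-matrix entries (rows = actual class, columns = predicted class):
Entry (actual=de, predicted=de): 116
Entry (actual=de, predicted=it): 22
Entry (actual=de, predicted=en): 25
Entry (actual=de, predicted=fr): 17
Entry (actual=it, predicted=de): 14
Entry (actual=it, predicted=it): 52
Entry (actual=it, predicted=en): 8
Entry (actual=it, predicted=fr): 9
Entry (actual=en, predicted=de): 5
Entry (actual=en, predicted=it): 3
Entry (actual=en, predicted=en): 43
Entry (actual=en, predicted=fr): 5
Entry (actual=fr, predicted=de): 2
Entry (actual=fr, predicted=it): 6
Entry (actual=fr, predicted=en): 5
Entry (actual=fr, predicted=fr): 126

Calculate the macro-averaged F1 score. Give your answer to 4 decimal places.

0.7094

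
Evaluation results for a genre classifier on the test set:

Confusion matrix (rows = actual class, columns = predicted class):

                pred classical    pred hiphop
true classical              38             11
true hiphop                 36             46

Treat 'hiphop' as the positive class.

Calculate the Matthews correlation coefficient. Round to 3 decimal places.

0.328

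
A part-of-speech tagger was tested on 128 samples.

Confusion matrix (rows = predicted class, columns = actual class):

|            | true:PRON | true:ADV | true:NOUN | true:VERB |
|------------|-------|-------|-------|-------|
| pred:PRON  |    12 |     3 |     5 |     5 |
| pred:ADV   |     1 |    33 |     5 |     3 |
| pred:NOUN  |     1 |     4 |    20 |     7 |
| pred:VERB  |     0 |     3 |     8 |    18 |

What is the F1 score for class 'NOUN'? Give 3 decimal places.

F1 score = 2·TP/(2·TP+FP+FN).
NOUN: TP=20, FP=1+4+7=12, FN=5+5+8=18 → 40/70 = 0.5714

0.571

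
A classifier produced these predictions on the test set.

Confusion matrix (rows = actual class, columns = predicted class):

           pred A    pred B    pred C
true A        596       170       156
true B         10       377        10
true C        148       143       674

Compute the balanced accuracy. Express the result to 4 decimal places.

0.7648

Balanced accuracy = mean of per-class recall.
  A: recall = 596/922 = 0.64642
  B: recall = 377/397 = 0.94962
  C: recall = 674/965 = 0.69845
Mean = (0.64642 + 0.94962 + 0.69845) / 3 = 0.7648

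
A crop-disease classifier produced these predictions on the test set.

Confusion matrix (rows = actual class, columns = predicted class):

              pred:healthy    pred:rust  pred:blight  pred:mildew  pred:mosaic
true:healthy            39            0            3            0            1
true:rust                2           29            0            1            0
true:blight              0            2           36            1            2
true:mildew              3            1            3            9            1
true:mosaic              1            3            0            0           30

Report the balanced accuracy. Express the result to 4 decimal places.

0.8206

Balanced accuracy = mean of per-class recall.
  healthy: recall = 39/43 = 0.90698
  rust: recall = 29/32 = 0.90625
  blight: recall = 36/41 = 0.87805
  mildew: recall = 9/17 = 0.52941
  mosaic: recall = 30/34 = 0.88235
Mean = (0.90698 + 0.90625 + 0.87805 + 0.52941 + 0.88235) / 5 = 0.8206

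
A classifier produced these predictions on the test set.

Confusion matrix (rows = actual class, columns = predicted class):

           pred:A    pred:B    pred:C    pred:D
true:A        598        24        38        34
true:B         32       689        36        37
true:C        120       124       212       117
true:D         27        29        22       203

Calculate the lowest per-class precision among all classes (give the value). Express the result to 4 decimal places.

Per-class precision (TP/(TP+FP)):
  A: TP=598, FP=32+120+27=179 → 598/777 = 0.76963
  B: TP=689, FP=24+124+29=177 → 689/866 = 0.79561
  C: TP=212, FP=38+36+22=96 → 212/308 = 0.68831
  D: TP=203, FP=34+37+117=188 → 203/391 = 0.51918
Lowest is class 'D' with precision = 0.5192.

0.5192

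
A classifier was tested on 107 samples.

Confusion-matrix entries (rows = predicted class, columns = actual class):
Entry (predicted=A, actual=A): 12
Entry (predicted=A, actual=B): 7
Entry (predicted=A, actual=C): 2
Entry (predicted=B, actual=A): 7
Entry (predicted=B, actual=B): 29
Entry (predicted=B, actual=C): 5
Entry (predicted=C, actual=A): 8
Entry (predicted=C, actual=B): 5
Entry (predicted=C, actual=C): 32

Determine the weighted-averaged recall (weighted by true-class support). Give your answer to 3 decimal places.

Per-class recall (TP/(TP+FN)):
  A: TP=12, FN=7+8=15 → 12/27 = 0.4444
  B: TP=29, FN=7+5=12 → 29/41 = 0.7073
  C: TP=32, FN=2+5=7 → 32/39 = 0.8205
Weighted-recall = Σ (supportᵢ/N)·recallᵢ with N=107: (27/107)·0.4444 + (41/107)·0.7073 + (39/107)·0.8205 = 0.682

0.682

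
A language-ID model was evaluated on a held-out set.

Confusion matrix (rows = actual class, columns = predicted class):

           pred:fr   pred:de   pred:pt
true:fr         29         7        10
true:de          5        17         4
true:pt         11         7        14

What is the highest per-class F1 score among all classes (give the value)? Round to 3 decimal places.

Per-class F1 score (2·TP/(2·TP+FP+FN)):
  fr: TP=29, FP=5+11=16, FN=7+10=17 → 58/91 = 0.6374
  de: TP=17, FP=7+7=14, FN=5+4=9 → 34/57 = 0.5965
  pt: TP=14, FP=10+4=14, FN=11+7=18 → 28/60 = 0.4667
Highest is class 'fr' with F1 score = 0.637.

0.637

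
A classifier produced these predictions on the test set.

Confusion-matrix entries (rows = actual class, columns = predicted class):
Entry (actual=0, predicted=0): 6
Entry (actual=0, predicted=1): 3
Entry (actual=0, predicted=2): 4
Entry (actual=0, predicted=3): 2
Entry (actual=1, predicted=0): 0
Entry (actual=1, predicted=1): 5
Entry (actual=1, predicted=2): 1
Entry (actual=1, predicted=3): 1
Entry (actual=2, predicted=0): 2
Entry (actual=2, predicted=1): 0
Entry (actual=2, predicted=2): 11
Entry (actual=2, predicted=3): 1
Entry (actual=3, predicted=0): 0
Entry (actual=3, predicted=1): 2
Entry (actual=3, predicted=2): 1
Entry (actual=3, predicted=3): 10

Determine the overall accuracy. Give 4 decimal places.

0.6531

Accuracy = trace / total = (6+5+11+10=32) / 49 = 32/49 = 0.6531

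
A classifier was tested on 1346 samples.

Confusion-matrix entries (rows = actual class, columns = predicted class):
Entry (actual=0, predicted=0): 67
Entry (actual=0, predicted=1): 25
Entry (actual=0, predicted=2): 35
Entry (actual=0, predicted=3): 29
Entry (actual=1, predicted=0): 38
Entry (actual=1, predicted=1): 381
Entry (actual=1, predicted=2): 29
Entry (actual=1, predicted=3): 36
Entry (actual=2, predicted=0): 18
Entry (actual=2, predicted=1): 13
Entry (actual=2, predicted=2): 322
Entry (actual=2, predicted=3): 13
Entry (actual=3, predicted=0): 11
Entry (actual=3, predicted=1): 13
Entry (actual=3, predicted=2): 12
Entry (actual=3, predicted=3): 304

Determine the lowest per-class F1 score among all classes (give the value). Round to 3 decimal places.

0.462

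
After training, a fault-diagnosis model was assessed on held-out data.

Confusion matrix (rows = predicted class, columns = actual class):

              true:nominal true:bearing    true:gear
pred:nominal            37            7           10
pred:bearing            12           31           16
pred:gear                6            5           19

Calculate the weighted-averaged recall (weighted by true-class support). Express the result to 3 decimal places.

Per-class recall (TP/(TP+FN)):
  nominal: TP=37, FN=12+6=18 → 37/55 = 0.6727
  bearing: TP=31, FN=7+5=12 → 31/43 = 0.7209
  gear: TP=19, FN=10+16=26 → 19/45 = 0.4222
Weighted-recall = Σ (supportᵢ/N)·recallᵢ with N=143: (55/143)·0.6727 + (43/143)·0.7209 + (45/143)·0.4222 = 0.608

0.608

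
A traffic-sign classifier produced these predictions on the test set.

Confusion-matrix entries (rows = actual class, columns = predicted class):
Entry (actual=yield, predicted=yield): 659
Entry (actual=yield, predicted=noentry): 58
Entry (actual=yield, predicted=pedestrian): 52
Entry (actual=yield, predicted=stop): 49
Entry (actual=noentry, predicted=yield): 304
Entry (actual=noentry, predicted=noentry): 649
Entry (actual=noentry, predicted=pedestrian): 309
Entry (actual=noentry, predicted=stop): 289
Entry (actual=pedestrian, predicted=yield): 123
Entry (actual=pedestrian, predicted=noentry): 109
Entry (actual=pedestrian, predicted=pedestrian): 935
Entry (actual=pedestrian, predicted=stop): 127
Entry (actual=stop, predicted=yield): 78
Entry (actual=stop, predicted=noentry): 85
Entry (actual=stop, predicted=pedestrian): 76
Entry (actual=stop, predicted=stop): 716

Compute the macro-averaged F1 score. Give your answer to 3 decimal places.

Per-class F1 score (2·TP/(2·TP+FP+FN)):
  yield: TP=659, FP=304+123+78=505, FN=58+52+49=159 → 1318/1982 = 0.6650
  noentry: TP=649, FP=58+109+85=252, FN=304+309+289=902 → 1298/2452 = 0.5294
  pedestrian: TP=935, FP=52+309+76=437, FN=123+109+127=359 → 1870/2666 = 0.7014
  stop: TP=716, FP=49+289+127=465, FN=78+85+76=239 → 1432/2136 = 0.6704
Macro-F1 score = mean = (0.6650 + 0.5294 + 0.7014 + 0.6704) / 4 = 0.642

0.642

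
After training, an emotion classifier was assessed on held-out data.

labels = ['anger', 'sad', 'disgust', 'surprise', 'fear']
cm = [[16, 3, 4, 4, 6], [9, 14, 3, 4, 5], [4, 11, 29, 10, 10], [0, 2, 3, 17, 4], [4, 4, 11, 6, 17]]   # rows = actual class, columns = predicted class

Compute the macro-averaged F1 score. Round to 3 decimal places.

0.462

Per-class F1 score (2·TP/(2·TP+FP+FN)):
  anger: TP=16, FP=9+4+0+4=17, FN=3+4+4+6=17 → 32/66 = 0.4848
  sad: TP=14, FP=3+11+2+4=20, FN=9+3+4+5=21 → 28/69 = 0.4058
  disgust: TP=29, FP=4+3+3+11=21, FN=4+11+10+10=35 → 58/114 = 0.5088
  surprise: TP=17, FP=4+4+10+6=24, FN=0+2+3+4=9 → 34/67 = 0.5075
  fear: TP=17, FP=6+5+10+4=25, FN=4+4+11+6=25 → 34/84 = 0.4048
Macro-F1 score = mean = (0.4848 + 0.4058 + 0.5088 + 0.5075 + 0.4048) / 5 = 0.462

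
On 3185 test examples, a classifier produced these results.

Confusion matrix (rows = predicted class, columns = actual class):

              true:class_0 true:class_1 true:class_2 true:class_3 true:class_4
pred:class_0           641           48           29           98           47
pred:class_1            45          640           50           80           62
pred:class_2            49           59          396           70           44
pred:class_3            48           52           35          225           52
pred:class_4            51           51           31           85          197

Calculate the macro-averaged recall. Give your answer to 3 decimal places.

0.629

Per-class recall (TP/(TP+FN)):
  class_0: TP=641, FN=45+49+48+51=193 → 641/834 = 0.7686
  class_1: TP=640, FN=48+59+52+51=210 → 640/850 = 0.7529
  class_2: TP=396, FN=29+50+35+31=145 → 396/541 = 0.7320
  class_3: TP=225, FN=98+80+70+85=333 → 225/558 = 0.4032
  class_4: TP=197, FN=47+62+44+52=205 → 197/402 = 0.4900
Macro-recall = mean = (0.7686 + 0.7529 + 0.7320 + 0.4032 + 0.4900) / 5 = 0.629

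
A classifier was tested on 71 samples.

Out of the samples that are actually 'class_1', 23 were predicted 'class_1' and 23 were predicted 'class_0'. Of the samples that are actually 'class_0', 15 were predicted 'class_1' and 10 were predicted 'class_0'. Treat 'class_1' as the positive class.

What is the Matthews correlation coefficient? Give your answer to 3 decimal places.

-0.096

MCC = (TP·TN − FP·FN) / √((TP+FP)(TP+FN)(TN+FP)(TN+FN))
Numerator = 23·10 − 15·23 = -115
Denominator = √(38·46·25·33) = √1442100 = 1200.8747
MCC = -115 / 1200.8747 = -0.096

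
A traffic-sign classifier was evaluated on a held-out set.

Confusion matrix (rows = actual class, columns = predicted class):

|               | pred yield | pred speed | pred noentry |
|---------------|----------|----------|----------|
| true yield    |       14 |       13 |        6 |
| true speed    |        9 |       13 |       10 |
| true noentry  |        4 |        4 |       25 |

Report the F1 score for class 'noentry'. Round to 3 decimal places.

0.676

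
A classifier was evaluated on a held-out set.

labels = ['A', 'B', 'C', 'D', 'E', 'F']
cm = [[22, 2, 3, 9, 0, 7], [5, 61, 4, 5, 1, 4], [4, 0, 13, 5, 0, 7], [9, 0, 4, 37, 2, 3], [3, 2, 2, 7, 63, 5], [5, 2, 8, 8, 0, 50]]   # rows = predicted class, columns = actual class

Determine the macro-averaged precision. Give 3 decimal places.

0.641

Per-class precision (TP/(TP+FP)):
  A: TP=22, FP=2+3+9+0+7=21 → 22/43 = 0.5116
  B: TP=61, FP=5+4+5+1+4=19 → 61/80 = 0.7625
  C: TP=13, FP=4+0+5+0+7=16 → 13/29 = 0.4483
  D: TP=37, FP=9+0+4+2+3=18 → 37/55 = 0.6727
  E: TP=63, FP=3+2+2+7+5=19 → 63/82 = 0.7683
  F: TP=50, FP=5+2+8+8+0=23 → 50/73 = 0.6849
Macro-precision = mean = (0.5116 + 0.7625 + 0.4483 + 0.6727 + 0.7683 + 0.6849) / 6 = 0.641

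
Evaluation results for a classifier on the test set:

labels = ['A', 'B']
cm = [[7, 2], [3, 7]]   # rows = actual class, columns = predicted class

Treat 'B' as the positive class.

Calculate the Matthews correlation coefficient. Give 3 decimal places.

MCC = (TP·TN − FP·FN) / √((TP+FP)(TP+FN)(TN+FP)(TN+FN))
Numerator = 7·7 − 2·3 = 43
Denominator = √(9·10·9·10) = √8100 = 90.0000
MCC = 43 / 90.0000 = 0.478

0.478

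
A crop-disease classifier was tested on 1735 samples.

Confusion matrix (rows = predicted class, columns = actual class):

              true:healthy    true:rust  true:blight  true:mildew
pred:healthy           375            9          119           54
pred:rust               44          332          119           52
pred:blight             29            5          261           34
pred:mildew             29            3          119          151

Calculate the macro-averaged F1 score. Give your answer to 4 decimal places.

Per-class F1 score (2·TP/(2·TP+FP+FN)):
  healthy: TP=375, FP=9+119+54=182, FN=44+29+29=102 → 750/1034 = 0.72534
  rust: TP=332, FP=44+119+52=215, FN=9+5+3=17 → 664/896 = 0.74107
  blight: TP=261, FP=29+5+34=68, FN=119+119+119=357 → 522/947 = 0.55121
  mildew: TP=151, FP=29+3+119=151, FN=54+52+34=140 → 302/593 = 0.50927
Macro-F1 score = mean = (0.72534 + 0.74107 + 0.55121 + 0.50927) / 4 = 0.6317

0.6317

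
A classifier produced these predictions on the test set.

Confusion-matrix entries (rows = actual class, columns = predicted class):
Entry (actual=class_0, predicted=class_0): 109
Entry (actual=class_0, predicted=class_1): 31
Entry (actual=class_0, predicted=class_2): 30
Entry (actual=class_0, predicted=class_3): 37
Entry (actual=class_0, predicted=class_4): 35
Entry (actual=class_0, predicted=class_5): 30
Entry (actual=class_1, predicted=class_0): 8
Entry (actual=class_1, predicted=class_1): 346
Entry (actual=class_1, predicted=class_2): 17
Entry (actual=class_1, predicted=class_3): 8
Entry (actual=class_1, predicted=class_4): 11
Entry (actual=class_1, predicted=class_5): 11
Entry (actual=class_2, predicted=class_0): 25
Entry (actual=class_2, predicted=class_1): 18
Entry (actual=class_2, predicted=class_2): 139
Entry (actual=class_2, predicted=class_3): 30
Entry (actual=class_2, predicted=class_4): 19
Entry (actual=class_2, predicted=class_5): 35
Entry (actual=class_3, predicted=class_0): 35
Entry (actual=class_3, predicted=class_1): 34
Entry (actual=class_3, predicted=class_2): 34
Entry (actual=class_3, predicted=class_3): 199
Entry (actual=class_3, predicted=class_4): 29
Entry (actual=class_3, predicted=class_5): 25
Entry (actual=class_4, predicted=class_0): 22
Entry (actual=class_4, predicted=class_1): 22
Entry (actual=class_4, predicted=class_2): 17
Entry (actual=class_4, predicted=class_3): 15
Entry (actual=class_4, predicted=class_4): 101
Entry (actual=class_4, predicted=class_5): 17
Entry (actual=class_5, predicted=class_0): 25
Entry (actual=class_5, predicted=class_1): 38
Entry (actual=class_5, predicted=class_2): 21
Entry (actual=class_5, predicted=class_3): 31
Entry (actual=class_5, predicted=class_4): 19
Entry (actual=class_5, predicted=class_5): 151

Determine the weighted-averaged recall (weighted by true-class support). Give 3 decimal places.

Per-class recall (TP/(TP+FN)):
  class_0: TP=109, FN=31+30+37+35+30=163 → 109/272 = 0.4007
  class_1: TP=346, FN=8+17+8+11+11=55 → 346/401 = 0.8628
  class_2: TP=139, FN=25+18+30+19+35=127 → 139/266 = 0.5226
  class_3: TP=199, FN=35+34+34+29+25=157 → 199/356 = 0.5590
  class_4: TP=101, FN=22+22+17+15+17=93 → 101/194 = 0.5206
  class_5: TP=151, FN=25+38+21+31+19=134 → 151/285 = 0.5298
Weighted-recall = Σ (supportᵢ/N)·recallᵢ with N=1774: (272/1774)·0.4007 + (401/1774)·0.8628 + (266/1774)·0.5226 + (356/1774)·0.5590 + (194/1774)·0.5206 + (285/1774)·0.5298 = 0.589

0.589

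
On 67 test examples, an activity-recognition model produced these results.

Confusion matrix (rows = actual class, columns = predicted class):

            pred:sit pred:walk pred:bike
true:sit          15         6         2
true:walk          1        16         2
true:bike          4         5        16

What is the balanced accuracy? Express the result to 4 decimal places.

Balanced accuracy = mean of per-class recall.
  sit: recall = 15/23 = 0.65217
  walk: recall = 16/19 = 0.84211
  bike: recall = 16/25 = 0.64000
Mean = (0.65217 + 0.84211 + 0.64000) / 3 = 0.7114

0.7114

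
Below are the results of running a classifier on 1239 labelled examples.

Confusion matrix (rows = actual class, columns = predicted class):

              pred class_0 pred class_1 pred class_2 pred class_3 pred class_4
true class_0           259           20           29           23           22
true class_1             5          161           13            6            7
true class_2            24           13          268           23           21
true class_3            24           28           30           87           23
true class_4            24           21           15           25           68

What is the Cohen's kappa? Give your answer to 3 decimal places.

Observed agreement pₒ = trace/N = 843/1239 = 0.6804
Expected agreement pₑ = Σ (rowᵢ·colᵢ)/N² = (353·336 + 192·243 + 349·355 + 192·164 + 153·141)/1239² = 0.2229
κ = (pₒ − pₑ)/(1 − pₑ) = (0.6804 − 0.2229)/(1 − 0.2229) = 0.589

0.589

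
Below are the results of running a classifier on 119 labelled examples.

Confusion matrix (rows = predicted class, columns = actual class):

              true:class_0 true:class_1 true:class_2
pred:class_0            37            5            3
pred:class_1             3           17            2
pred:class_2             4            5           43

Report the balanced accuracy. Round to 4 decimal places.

Balanced accuracy = mean of per-class recall.
  class_0: recall = 37/44 = 0.84091
  class_1: recall = 17/27 = 0.62963
  class_2: recall = 43/48 = 0.89583
Mean = (0.84091 + 0.62963 + 0.89583) / 3 = 0.7888

0.7888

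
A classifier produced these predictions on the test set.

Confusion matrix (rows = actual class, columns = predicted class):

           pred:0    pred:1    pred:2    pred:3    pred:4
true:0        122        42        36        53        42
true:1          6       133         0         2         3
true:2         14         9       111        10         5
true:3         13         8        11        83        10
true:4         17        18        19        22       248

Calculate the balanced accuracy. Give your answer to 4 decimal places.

0.7023

Balanced accuracy = mean of per-class recall.
  0: recall = 122/295 = 0.41356
  1: recall = 133/144 = 0.92361
  2: recall = 111/149 = 0.74497
  3: recall = 83/125 = 0.66400
  4: recall = 248/324 = 0.76543
Mean = (0.41356 + 0.92361 + 0.74497 + 0.66400 + 0.76543) / 5 = 0.7023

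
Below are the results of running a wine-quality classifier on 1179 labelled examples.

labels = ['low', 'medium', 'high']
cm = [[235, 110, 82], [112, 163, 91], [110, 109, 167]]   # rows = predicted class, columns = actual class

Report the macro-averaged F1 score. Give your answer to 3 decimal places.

0.476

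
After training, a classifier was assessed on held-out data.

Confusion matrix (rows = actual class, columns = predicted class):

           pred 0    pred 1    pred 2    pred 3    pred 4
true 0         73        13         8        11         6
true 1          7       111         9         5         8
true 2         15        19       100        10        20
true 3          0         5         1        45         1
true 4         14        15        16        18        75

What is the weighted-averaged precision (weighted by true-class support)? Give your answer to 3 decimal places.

0.682

Per-class precision (TP/(TP+FP)):
  0: TP=73, FP=7+15+0+14=36 → 73/109 = 0.6697
  1: TP=111, FP=13+19+5+15=52 → 111/163 = 0.6810
  2: TP=100, FP=8+9+1+16=34 → 100/134 = 0.7463
  3: TP=45, FP=11+5+10+18=44 → 45/89 = 0.5056
  4: TP=75, FP=6+8+20+1=35 → 75/110 = 0.6818
Weighted-precision = Σ (supportᵢ/N)·precisionᵢ with N=605: (111/605)·0.6697 + (140/605)·0.6810 + (164/605)·0.7463 + (52/605)·0.5056 + (138/605)·0.6818 = 0.682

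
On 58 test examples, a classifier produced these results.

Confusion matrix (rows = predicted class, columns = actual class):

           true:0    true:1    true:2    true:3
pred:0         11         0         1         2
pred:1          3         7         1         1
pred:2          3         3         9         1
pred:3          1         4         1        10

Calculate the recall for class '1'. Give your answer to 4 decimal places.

Take TP from the diagonal, FP from the rest of the '1' prediction marginal, FN from the rest of the '1' actual marginal.
recall = TP/(TP+FN).
1: TP=7, FN=0+3+4=7 → 7/14 = 0.50000

0.5000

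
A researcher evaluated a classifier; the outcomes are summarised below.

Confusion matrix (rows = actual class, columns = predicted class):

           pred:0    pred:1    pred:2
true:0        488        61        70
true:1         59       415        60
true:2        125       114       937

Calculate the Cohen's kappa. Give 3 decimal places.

0.669

Observed agreement pₒ = trace/N = 1840/2329 = 0.7900
Expected agreement pₑ = Σ (rowᵢ·colᵢ)/N² = (619·672 + 534·590 + 1176·1067)/2329² = 0.3661
κ = (pₒ − pₑ)/(1 − pₑ) = (0.7900 − 0.3661)/(1 − 0.3661) = 0.669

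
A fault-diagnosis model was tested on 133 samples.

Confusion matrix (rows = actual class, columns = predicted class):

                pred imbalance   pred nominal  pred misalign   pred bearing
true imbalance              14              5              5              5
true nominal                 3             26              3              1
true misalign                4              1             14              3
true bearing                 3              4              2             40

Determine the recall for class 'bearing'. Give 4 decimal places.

0.8163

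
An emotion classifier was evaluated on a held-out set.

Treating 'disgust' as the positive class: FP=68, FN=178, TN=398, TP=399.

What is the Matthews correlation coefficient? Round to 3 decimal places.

MCC = (TP·TN − FP·FN) / √((TP+FP)(TP+FN)(TN+FP)(TN+FN))
Numerator = 399·398 − 68·178 = 146698
Denominator = √(467·577·466·576) = √72327106944 = 268936.9944
MCC = 146698 / 268936.9944 = 0.545

0.545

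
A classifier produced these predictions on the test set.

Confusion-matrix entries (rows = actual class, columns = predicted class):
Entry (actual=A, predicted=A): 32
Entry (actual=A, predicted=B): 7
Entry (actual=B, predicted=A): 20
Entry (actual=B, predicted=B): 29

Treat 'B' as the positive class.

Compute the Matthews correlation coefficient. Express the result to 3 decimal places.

0.417

MCC = (TP·TN − FP·FN) / √((TP+FP)(TP+FN)(TN+FP)(TN+FN))
Numerator = 29·32 − 7·20 = 788
Denominator = √(36·49·39·52) = √3577392 = 1891.3995
MCC = 788 / 1891.3995 = 0.417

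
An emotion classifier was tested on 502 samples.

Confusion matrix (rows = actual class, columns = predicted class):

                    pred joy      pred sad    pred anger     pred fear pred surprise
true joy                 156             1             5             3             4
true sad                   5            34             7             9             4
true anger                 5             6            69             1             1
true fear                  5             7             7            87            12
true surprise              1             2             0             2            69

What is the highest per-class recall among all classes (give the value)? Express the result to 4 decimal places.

0.9324

Per-class recall (TP/(TP+FN)):
  joy: TP=156, FN=1+5+3+4=13 → 156/169 = 0.92308
  sad: TP=34, FN=5+7+9+4=25 → 34/59 = 0.57627
  anger: TP=69, FN=5+6+1+1=13 → 69/82 = 0.84146
  fear: TP=87, FN=5+7+7+12=31 → 87/118 = 0.73729
  surprise: TP=69, FN=1+2+0+2=5 → 69/74 = 0.93243
Highest is class 'surprise' with recall = 0.9324.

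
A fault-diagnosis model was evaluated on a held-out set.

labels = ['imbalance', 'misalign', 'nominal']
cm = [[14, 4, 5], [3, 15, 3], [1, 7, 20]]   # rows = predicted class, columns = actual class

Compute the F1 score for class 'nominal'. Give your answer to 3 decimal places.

0.714

Treat 'nominal' as positive and all other classes as negative.
F1 score = 2·TP/(2·TP+FP+FN).
nominal: TP=20, FP=1+7=8, FN=5+3=8 → 40/56 = 0.7143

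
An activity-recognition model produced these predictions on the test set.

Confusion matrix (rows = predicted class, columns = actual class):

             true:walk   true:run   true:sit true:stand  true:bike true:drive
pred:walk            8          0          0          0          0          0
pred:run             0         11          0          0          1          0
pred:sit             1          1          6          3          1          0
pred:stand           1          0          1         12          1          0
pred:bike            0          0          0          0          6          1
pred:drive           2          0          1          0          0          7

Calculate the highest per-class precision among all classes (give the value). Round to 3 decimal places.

1.000

Per-class precision (TP/(TP+FP)):
  walk: TP=8, FP=0+0+0+0+0=0 → 8/8 = 1.0000
  run: TP=11, FP=0+0+0+1+0=1 → 11/12 = 0.9167
  sit: TP=6, FP=1+1+3+1+0=6 → 6/12 = 0.5000
  stand: TP=12, FP=1+0+1+1+0=3 → 12/15 = 0.8000
  bike: TP=6, FP=0+0+0+0+1=1 → 6/7 = 0.8571
  drive: TP=7, FP=2+0+1+0+0=3 → 7/10 = 0.7000
Highest is class 'walk' with precision = 1.000.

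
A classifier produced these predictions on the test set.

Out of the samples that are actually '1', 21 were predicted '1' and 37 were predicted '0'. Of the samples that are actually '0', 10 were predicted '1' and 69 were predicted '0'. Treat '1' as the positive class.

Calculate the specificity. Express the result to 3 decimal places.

0.873

Specificity = TN/(TN+FP) = 69/(69+10) = 0.873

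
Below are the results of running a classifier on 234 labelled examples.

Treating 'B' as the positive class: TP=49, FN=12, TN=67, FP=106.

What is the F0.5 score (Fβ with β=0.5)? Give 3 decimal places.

Fβ = (1+β²)·TP / ((1+β²)·TP + β²·FN + FP), with β²=1/4
= 1.25·49 / (1.25·49 + 0.25·12 + 106) = 0.360

0.360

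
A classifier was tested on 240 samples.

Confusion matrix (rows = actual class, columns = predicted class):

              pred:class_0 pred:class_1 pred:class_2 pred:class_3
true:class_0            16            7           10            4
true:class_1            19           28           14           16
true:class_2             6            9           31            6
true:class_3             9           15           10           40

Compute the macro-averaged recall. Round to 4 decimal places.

0.4832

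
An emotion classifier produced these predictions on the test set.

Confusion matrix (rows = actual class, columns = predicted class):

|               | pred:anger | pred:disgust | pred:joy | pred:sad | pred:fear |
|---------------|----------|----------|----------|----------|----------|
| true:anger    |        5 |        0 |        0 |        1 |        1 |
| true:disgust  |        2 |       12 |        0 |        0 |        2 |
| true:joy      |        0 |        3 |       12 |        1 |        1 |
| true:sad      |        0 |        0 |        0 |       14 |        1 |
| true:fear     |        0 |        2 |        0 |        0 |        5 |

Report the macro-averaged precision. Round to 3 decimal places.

0.759

Per-class precision (TP/(TP+FP)):
  anger: TP=5, FP=2+0+0+0=2 → 5/7 = 0.7143
  disgust: TP=12, FP=0+3+0+2=5 → 12/17 = 0.7059
  joy: TP=12, FP=0+0+0+0=0 → 12/12 = 1.0000
  sad: TP=14, FP=1+0+1+0=2 → 14/16 = 0.8750
  fear: TP=5, FP=1+2+1+1=5 → 5/10 = 0.5000
Macro-precision = mean = (0.7143 + 0.7059 + 1.0000 + 0.8750 + 0.5000) / 5 = 0.759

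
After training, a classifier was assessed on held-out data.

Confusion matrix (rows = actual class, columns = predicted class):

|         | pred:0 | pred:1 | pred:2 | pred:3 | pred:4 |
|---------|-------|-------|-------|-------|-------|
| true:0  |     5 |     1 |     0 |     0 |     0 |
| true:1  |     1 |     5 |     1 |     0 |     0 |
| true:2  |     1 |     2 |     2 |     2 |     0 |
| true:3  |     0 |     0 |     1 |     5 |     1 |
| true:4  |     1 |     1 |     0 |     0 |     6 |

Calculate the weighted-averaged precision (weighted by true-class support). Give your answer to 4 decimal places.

Per-class precision (TP/(TP+FP)):
  0: TP=5, FP=1+1+0+1=3 → 5/8 = 0.62500
  1: TP=5, FP=1+2+0+1=4 → 5/9 = 0.55556
  2: TP=2, FP=0+1+1+0=2 → 2/4 = 0.50000
  3: TP=5, FP=0+0+2+0=2 → 5/7 = 0.71429
  4: TP=6, FP=0+0+0+1=1 → 6/7 = 0.85714
Weighted-precision = Σ (supportᵢ/N)·precisionᵢ with N=35: (6/35)·0.62500 + (7/35)·0.55556 + (7/35)·0.50000 + (7/35)·0.71429 + (8/35)·0.85714 = 0.6570

0.6570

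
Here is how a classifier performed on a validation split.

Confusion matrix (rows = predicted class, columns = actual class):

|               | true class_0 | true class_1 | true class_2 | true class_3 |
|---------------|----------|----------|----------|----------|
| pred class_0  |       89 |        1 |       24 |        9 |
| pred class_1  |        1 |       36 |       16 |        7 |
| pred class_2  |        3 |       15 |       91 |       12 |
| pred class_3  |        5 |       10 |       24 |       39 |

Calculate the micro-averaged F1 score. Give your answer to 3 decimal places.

Micro-averaging pools counts across classes: ΣTP=255, ΣFP=127, ΣFN=127.
Micro-F1 score = 2·TP/(2·TP+FP+FN) on pooled counts = 0.668 (equals overall accuracy in single-label multiclass).

0.668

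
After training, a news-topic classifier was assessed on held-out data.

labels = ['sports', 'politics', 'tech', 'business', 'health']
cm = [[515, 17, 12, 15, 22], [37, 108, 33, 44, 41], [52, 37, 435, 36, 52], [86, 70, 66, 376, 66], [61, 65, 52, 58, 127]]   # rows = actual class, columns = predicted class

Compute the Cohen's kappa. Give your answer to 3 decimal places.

Observed agreement pₒ = trace/N = 1561/2483 = 0.6287
Expected agreement pₑ = Σ (rowᵢ·colᵢ)/N² = (581·751 + 263·297 + 612·598 + 664·529 + 363·308)/2483² = 0.2179
κ = (pₒ − pₑ)/(1 − pₑ) = (0.6287 − 0.2179)/(1 − 0.2179) = 0.525

0.525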